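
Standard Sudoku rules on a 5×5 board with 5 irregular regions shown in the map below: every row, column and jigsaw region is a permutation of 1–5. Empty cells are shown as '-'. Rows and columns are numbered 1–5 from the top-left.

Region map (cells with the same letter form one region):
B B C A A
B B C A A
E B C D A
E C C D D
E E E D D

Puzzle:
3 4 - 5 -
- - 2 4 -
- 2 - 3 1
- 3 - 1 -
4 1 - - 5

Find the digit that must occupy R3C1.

5

R1C3 = 1: row 1 has {3,4,5}; col 3 has {2}; region has {2,3} → only 1 remains.
R1C5 = 2: row 1 has {1,3,4,5}; col 5 has {1,5}; region has {1,4,5} → only 2 remains.
R2C2 = 5: row 2 has {2,4}; col 2 has {1,2,3,4}; region has {2,3,4} → only 5 remains.
R2C5 = 3: row 2 has {2,4,5}; col 5 has {1,2,5}; region has {1,2,4,5} → only 3 remains.
R3C1 = 5: row 3 has {1,2,3}; col 1 has {3,4}; region has {1,4} → only 5 remains.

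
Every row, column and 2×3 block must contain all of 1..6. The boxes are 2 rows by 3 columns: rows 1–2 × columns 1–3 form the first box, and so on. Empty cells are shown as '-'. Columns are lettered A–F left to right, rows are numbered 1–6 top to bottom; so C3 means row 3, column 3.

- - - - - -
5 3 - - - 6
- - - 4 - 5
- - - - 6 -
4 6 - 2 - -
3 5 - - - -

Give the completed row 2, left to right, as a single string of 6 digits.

D2 = 1: row 2 has {3,5,6}; col 4 has {2,4}; box has {6} → only 1 remains.
D4 = 3 (sole candidate).
C5 = 1 (sole candidate).
F5 = 3 (sole candidate).
C6 = 2 (sole candidate).
D6 = 6 (sole candidate).
D1 = 5 (sole candidate).
C2 = 4: row 2 has {1,3,5,6}; col 3 has {1,2}; box has {3,5} → only 4 remains.
E2 = 2: row 2 has {1,3,4,5,6}; col 5 has {6}; box has {1,5,6} → only 2 remains.

534126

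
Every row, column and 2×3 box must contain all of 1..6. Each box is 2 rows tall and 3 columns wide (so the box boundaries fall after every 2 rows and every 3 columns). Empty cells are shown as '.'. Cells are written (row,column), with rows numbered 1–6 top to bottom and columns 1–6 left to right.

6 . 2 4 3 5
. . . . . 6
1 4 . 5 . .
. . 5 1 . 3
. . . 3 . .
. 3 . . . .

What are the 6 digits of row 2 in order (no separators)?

354216

(1,2) = 1 (sole candidate).
(2,2) = 5: row 2 has {6}; col 2 has {1,3,4}; box has {1,2,6} → only 5 remains.
(2,4) = 2: row 2 has {5,6}; col 4 has {1,3,4,5}; box has {3,4,5,6} → only 2 remains.
(2,5) = 1: row 2 has {2,5,6}; col 5 has {3}; box has {2,3,4,5,6} → only 1 remains.
(3,6) = 2 (sole candidate).
(4,1) = 2 (sole candidate).
(4,2) = 6 (sole candidate).
(4,5) = 4 (sole candidate).
(5,2) = 2 (sole candidate).
(6,4) = 6 (sole candidate).
(3,3) = 3 (sole candidate).
(3,5) = 6 (sole candidate).
(5,5) = 5 (sole candidate).
(6,5) = 2 (sole candidate).
(2,3) = 4: row 2 has {1,2,5,6}; col 3 has {2,3,5}; box has {1,2,5,6} → only 4 remains.
(5,1) = 4 (sole candidate).
(5,6) = 1 (sole candidate).
(6,1) = 5 (sole candidate).
(6,3) = 1 (sole candidate).
(6,6) = 4 (sole candidate).
(2,1) = 3: row 2 has {1,2,4,5,6}; col 1 has {1,2,4,5,6}; box has {1,2,4,5,6} → only 3 remains.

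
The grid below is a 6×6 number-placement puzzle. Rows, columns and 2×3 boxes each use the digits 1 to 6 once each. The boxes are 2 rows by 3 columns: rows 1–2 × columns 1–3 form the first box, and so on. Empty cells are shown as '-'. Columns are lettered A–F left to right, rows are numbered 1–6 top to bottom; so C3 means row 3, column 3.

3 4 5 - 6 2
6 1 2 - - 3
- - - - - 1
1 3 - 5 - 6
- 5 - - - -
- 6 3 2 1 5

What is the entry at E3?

D1 = 1 (sole candidate).
D2 = 4 (sole candidate).
E2 = 5 (sole candidate).
B3 = 2 (sole candidate).
D3 = 3 (sole candidate).
E3 = 4: row 3 has {1,2,3}; col 5 has {1,5,6}; box has {1,3,5,6} → only 4 remains.

4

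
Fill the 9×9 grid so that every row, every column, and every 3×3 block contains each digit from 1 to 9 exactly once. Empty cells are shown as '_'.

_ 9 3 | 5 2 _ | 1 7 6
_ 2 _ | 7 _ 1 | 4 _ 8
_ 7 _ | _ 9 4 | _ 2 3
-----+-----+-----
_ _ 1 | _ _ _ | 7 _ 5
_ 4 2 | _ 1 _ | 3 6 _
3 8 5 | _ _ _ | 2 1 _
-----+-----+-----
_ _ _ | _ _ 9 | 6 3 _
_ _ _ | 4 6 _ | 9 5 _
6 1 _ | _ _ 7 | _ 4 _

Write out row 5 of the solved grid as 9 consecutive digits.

742815369

r1c6 = 8: row 1 has {1,2,3,5,6,7,9}; col 6 has {1,4,7,9}; box has {1,2,4,5,7,9} → only 8 remains.
r2c1 = 5: row 2 has {1,2,4,7,8}; col 1 has {3,6}; box has {2,3,7,9} → only 5 remains.
r2c3 = 6: row 2 has {1,2,4,5,7,8}; col 3 has {1,2,3,5}; box has {2,3,5,7,9} → only 6 remains.
r2c5 = 3: row 2 has {1,2,4,5,6,7,8}; col 5 has {1,2,6,9}; box has {1,2,4,5,7,8,9} → only 3 remains.
r2c8 = 9: row 2 has {1,2,3,4,5,6,7,8}; col 8 has {1,2,3,4,5,6,7}; box has {1,2,3,4,6,7,8} → only 9 remains.
r3c3 = 8: row 3 has {2,3,4,7,9}; col 3 has {1,2,3,5,6}; box has {2,3,5,6,7,9} → only 8 remains.
r3c4 = 6: row 3 has {2,3,4,7,8,9}; col 4 has {4,5,7}; box has {1,2,3,4,5,7,8,9} → only 6 remains.
r3c7 = 5: row 3 has {2,3,4,6,7,8,9}; col 7 has {1,2,3,4,6,7,9}; box has {1,2,3,4,6,7,8,9} → only 5 remains.
r4c1 = 9: row 4 has {1,5,7}; col 1 has {3,5,6}; box has {1,2,3,4,5,8} → only 9 remains.
r4c2 = 6: row 4 has {1,5,7,9}; col 2 has {1,2,4,7,8,9}; box has {1,2,3,4,5,8,9} → only 6 remains.
r4c8 = 8: row 4 has {1,5,6,7,9}; col 8 has {1,2,3,4,5,6,7,9}; box has {1,2,3,5,6,7} → only 8 remains.
r5c1 = 7: row 5 has {1,2,3,4,6}; col 1 has {3,5,6,9}; box has {1,2,3,4,5,6,8,9} → only 7 remains.
r5c6 = 5: row 5 has {1,2,3,4,6,7}; col 6 has {1,4,7,8,9}; box has {1} → only 5 remains.
r5c9 = 9: row 5 has {1,2,3,4,5,6,7}; col 9 has {3,5,6,8}; box has {1,2,3,5,6,7,8} → only 9 remains.
r6c4 = 9: row 6 has {1,2,3,5,8}; col 4 has {4,5,6,7}; box has {1,5} → only 9 remains.
r6c6 = 6: row 6 has {1,2,3,5,8,9}; col 6 has {1,4,5,7,8,9}; box has {1,5,9} → only 6 remains.
r6c9 = 4: row 6 has {1,2,3,5,6,8,9}; col 9 has {3,5,6,8,9}; box has {1,2,3,5,6,7,8,9} → only 4 remains.
r7c2 = 5: row 7 has {3,6,9}; col 2 has {1,2,4,6,7,8,9}; box has {1,6} → only 5 remains.
r7c5 = 8: row 7 has {3,5,6,9}; col 5 has {1,2,3,6,9}; box has {4,6,7,9} → only 8 remains.
r8c2 = 3: row 8 has {4,5,6,9}; col 2 has {1,2,4,5,6,7,8,9}; box has {1,5,6} → only 3 remains.
r8c3 = 7: row 8 has {3,4,5,6,9}; col 3 has {1,2,3,5,6,8}; box has {1,3,5,6} → only 7 remains.
r8c6 = 2: row 8 has {3,4,5,6,7,9}; col 6 has {1,4,5,6,7,8,9}; box has {4,6,7,8,9} → only 2 remains.
r8c9 = 1: row 8 has {2,3,4,5,6,7,9}; col 9 has {3,4,5,6,8,9}; box has {3,4,5,6,9} → only 1 remains.
r9c3 = 9: row 9 has {1,4,6,7}; col 3 has {1,2,3,5,6,7,8}; box has {1,3,5,6,7} → only 9 remains.
r9c4 = 3: row 9 has {1,4,6,7,9}; col 4 has {4,5,6,7,9}; box has {2,4,6,7,8,9} → only 3 remains.
r9c5 = 5: row 9 has {1,3,4,6,7,9}; col 5 has {1,2,3,6,8,9}; box has {2,3,4,6,7,8,9} → only 5 remains.
r9c7 = 8: row 9 has {1,3,4,5,6,7,9}; col 7 has {1,2,3,4,5,6,7,9}; box has {1,3,4,5,6,9} → only 8 remains.
r9c9 = 2: row 9 has {1,3,4,5,6,7,8,9}; col 9 has {1,3,4,5,6,8,9}; box has {1,3,4,5,6,8,9} → only 2 remains.
r1c1 = 4: row 1 has {1,2,3,5,6,7,8,9}; col 1 has {3,5,6,7,9}; box has {2,3,5,6,7,8,9} → only 4 remains.
r3c1 = 1: row 3 has {2,3,4,5,6,7,8,9}; col 1 has {3,4,5,6,7,9}; box has {2,3,4,5,6,7,8,9} → only 1 remains.
r4c4 = 2: row 4 has {1,5,6,7,8,9}; col 4 has {3,4,5,6,7,9}; box has {1,5,6,9} → only 2 remains.
r4c5 = 4: row 4 has {1,2,5,6,7,8,9}; col 5 has {1,2,3,5,6,8,9}; box has {1,2,5,6,9} → only 4 remains.
r4c6 = 3: row 4 has {1,2,4,5,6,7,8,9}; col 6 has {1,2,4,5,6,7,8,9}; box has {1,2,4,5,6,9} → only 3 remains.
r5c4 = 8: row 5 has {1,2,3,4,5,6,7,9}; col 4 has {2,3,4,5,6,7,9}; box has {1,2,3,4,5,6,9} → only 8 remains.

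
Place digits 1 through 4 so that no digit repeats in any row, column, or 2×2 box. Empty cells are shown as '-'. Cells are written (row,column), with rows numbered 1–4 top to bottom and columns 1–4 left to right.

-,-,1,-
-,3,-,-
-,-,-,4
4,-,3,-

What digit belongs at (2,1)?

(1,1) = 2 (sole candidate).
(1,2) = 4 (sole candidate).
(1,4) = 3 (sole candidate).
(2,1) = 1: row 2 has {3}; col 1 has {2,4}; box has {2,3,4} → only 1 remains.

1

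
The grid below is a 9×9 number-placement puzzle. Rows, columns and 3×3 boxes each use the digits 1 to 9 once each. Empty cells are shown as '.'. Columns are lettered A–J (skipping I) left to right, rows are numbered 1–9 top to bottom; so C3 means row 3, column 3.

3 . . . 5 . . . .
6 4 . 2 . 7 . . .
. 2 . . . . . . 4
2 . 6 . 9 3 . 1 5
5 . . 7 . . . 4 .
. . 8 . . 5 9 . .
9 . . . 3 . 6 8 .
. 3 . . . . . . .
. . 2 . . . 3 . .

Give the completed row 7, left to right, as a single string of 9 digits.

954132687

B4 = 7: row 4 has {1,2,3,5,6,9}; col 2 has {2,3,4}; box has {2,5,6,8} → only 7 remains.
G4 = 8: row 4 has {1,2,3,5,6,7,9}; col 7 has {3,6,9}; box has {1,4,5,9} → only 8 remains.
G5 = 2: row 5 has {4,5,7}; col 7 has {3,6,8,9}; box has {1,4,5,8,9} → only 2 remains.
B6 = 1: row 6 has {5,8,9}; col 2 has {2,3,4,7}; box has {2,5,6,7,8} → only 1 remains.
B7 = 5: row 7 has {3,6,8,9}; col 2 has {1,2,3,4,7}; box has {2,3,9} → only 5 remains.
D4 = 4: row 4 has {1,2,3,5,6,7,8,9}; col 4 has {2,7}; box has {3,5,7,9} → only 4 remains.
B5 = 9: row 5 has {2,4,5,7}; col 2 has {1,2,3,4,5,7}; box has {1,2,5,6,7,8} → only 9 remains.
C5 = 3: row 5 has {2,4,5,7,9}; col 3 has {2,6,8}; box has {1,2,5,6,7,8,9} → only 3 remains.
J5 = 6: row 5 has {2,3,4,5,7,9}; col 9 has {4,5}; box has {1,2,4,5,8,9} → only 6 remains.
A6 = 4: row 6 has {1,5,8,9}; col 1 has {2,3,5,6,9}; box has {1,2,3,5,6,7,8,9} → only 4 remains.
D6 = 6: row 6 has {1,4,5,8,9}; col 4 has {2,4,7}; box has {3,4,5,7,9} → only 6 remains.
E6 = 2: row 6 has {1,4,5,6,8,9}; col 5 has {3,5,9}; box has {3,4,5,6,7,9} → only 2 remains.
D7 = 1: row 7 has {3,5,6,8,9}; col 4 has {2,4,6,7}; box has {3} → only 1 remains.
B1 = 8: row 1 has {3,5}; col 2 has {1,2,3,4,5,7,9}; box has {2,3,4,6} → only 8 remains.
D1 = 9: row 1 has {3,5,8}; col 4 has {1,2,4,6,7}; box has {2,5,7} → only 9 remains.
B9 = 6: row 9 has {2,3}; col 2 has {1,2,3,4,5,7,8,9}; box has {2,3,5,9} → only 6 remains.
F1 = 4: in row 1, 4 can only go here (every other open cell in that row sees a 4).
F7 = 2: row 7 has {1,3,5,6,8,9}; col 6 has {3,4,5,7}; box has {1,3} → only 2 remains.
J7 = 7: row 7 has {1,2,3,5,6,8,9}; col 9 has {4,5,6}; box has {3,6,8} → only 7 remains.
J6 = 3: row 6 has {1,2,4,5,6,8,9}; col 9 has {4,5,6,7}; box has {1,2,4,5,6,8,9} → only 3 remains.
C7 = 4: row 7 has {1,2,3,5,6,7,8,9}; col 3 has {2,3,6,8}; box has {2,3,5,6,9} → only 4 remains.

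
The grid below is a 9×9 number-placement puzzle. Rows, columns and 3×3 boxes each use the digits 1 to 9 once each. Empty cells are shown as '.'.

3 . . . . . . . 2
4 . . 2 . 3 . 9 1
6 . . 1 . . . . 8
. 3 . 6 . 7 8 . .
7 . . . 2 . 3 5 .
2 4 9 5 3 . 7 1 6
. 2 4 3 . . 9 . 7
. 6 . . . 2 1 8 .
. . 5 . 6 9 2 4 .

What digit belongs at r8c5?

4

r4c3 = 1 (sole candidate).
r4c8 = 2 (sole candidate).
r5c2 = 8 (sole candidate).
r5c3 = 6 (sole candidate).
r6c6 = 8 (sole candidate).
r7c8 = 6 (sole candidate).
r8c1 = 9 (sole candidate).
r9c9 = 3 (sole candidate).
r1c8 = 7 (sole candidate).
r3c8 = 3 (sole candidate).
r4c1 = 5 (sole candidate).
r8c9 = 5 (sole candidate).
r1c3 = 8 (sole candidate).
r2c3 = 7 (sole candidate).
r3c3 = 2 (sole candidate).
r8c3 = 3 (sole candidate).
r2c2 = 5 (sole candidate).
r2c5 = 8 (sole candidate).
r2c7 = 6 (sole candidate).
r3c2 = 9 (sole candidate).
r1c2 = 1 (sole candidate).
r9c2 = 7 (sole candidate).
r9c4 = 8 (sole candidate).
r9c1 = 1 (sole candidate).
r7c1 = 8 (sole candidate).
r1c6 = 6 (hidden single in row 1).
r3c5 = 7 (hidden single in row 3).
r8c5 = 4: row 8 has {1,2,3,5,6,8,9}; col 5 has {2,3,6,7,8}; box has {2,3,6,8,9} → only 4 remains.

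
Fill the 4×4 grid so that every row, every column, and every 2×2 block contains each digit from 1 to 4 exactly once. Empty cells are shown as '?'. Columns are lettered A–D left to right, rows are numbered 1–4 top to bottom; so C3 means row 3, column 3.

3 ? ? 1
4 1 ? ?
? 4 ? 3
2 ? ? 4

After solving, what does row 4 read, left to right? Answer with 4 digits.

2314

B1 = 2: row 1 has {1,3}; col 2 has {1,4}; box has {1,3,4} → only 2 remains.
C1 = 4: row 1 has {1,2,3}; col 3 has {}; box has {1} → only 4 remains.
D2 = 2: row 2 has {1,4}; col 4 has {1,3,4}; box has {1,4} → only 2 remains.
A3 = 1: row 3 has {3,4}; col 1 has {2,3,4}; box has {2,4} → only 1 remains.
C3 = 2: row 3 has {1,3,4}; col 3 has {4}; box has {3,4} → only 2 remains.
B4 = 3: row 4 has {2,4}; col 2 has {1,2,4}; box has {1,2,4} → only 3 remains.
C4 = 1: row 4 has {2,3,4}; col 3 has {2,4}; box has {2,3,4} → only 1 remains.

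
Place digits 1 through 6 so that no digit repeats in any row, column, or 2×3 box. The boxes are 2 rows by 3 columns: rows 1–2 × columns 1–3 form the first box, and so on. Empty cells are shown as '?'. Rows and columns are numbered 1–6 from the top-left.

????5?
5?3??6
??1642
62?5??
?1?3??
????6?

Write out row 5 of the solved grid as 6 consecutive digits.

416325

row 2, column 2 = 4 (sole candidate).
row 3, column 1 = 3 (sole candidate).
row 3, column 2 = 5 (sole candidate).
row 4, column 3 = 4 (sole candidate).
row 5, column 5 = 2: row 5 has {1,3}; col 5 has {4,5,6}; box has {3,6} → only 2 remains.
row 6, column 2 = 3 (sole candidate).
row 1, column 2 = 6 (sole candidate).
row 1, column 3 = 2 (sole candidate).
row 2, column 5 = 1 (sole candidate).
row 4, column 5 = 3 (sole candidate).
row 4, column 6 = 1 (sole candidate).
row 5, column 1 = 4: row 5 has {1,2,3}; col 1 has {3,5,6}; box has {1,3} → only 4 remains.
row 5, column 6 = 5: row 5 has {1,2,3,4}; col 6 has {1,2,6}; box has {2,3,6} → only 5 remains.
row 6, column 1 = 2 (sole candidate).
row 6, column 3 = 5 (sole candidate).
row 6, column 6 = 4 (sole candidate).
row 1, column 1 = 1 (sole candidate).
row 1, column 4 = 4 (sole candidate).
row 1, column 6 = 3 (sole candidate).
row 2, column 4 = 2 (sole candidate).
row 5, column 3 = 6: row 5 has {1,2,3,4,5}; col 3 has {1,2,3,4,5}; box has {1,2,3,4,5} → only 6 remains.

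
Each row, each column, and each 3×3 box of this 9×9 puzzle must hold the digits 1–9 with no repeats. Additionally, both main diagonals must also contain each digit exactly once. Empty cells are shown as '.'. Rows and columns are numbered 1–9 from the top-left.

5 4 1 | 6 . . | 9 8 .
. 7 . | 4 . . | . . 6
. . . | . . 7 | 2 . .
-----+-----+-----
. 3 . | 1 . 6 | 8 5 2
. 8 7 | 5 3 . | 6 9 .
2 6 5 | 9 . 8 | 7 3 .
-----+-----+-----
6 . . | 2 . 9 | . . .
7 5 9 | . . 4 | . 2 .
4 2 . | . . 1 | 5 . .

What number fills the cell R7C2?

1

R1C5 = 2 (sole candidate).
R1C6 = 3 (sole candidate).
R1C9 = 7 (sole candidate).
R2C6 = 5 (sole candidate).
R2C8 = 1 (sole candidate).
R3C2 = 9 (sole candidate).
R3C3 = 6 (sole candidate).
R3C4 = 8 (sole candidate).
R3C5 = 1 (sole candidate).
R3C8 = 4 (sole candidate).
R4C1 = 9 (sole candidate).
R4C3 = 4 (sole candidate).
R4C5 = 7 (sole candidate).
R5C1 = 1 (sole candidate).
R5C6 = 2 (sole candidate).
R5C9 = 4 (sole candidate).
R6C5 = 4 (sole candidate).
R6C9 = 1 (sole candidate).
R7C2 = 1: row 7 has {2,6,9}; col 2 has {2,3,4,5,6,7,8,9}; box has {2,4,5,6,7,9} → only 1 remains.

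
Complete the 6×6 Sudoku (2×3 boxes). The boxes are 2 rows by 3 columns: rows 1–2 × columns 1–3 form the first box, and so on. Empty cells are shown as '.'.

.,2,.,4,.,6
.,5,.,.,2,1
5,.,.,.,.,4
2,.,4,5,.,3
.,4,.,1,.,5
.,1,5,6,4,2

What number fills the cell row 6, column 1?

row 2, column 4 = 3 (sole candidate).
row 3, column 4 = 2 (sole candidate).
row 4, column 2 = 6 (sole candidate).
row 4, column 5 = 1 (sole candidate).
row 5, column 5 = 3 (sole candidate).
row 6, column 1 = 3: row 6 has {1,2,4,5,6}; col 1 has {2,5}; box has {1,4,5} → only 3 remains.

3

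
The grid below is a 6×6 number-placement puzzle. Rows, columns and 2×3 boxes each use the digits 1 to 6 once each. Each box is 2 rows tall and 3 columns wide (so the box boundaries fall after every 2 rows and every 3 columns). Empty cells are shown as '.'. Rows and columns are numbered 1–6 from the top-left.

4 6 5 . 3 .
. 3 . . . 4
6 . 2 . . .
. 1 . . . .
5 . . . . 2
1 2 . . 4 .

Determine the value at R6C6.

R1C6 = 1 (sole candidate).
R2C1 = 2 (sole candidate).
R2C3 = 1 (sole candidate).
R4C1 = 3 (sole candidate).
R4C3 = 4 (sole candidate).
R5C2 = 4 (sole candidate).
R1C4 = 2 (sole candidate).
R3C2 = 5 (sole candidate).
R3C5 = 1 (sole candidate).
R3C6 = 3 (sole candidate).
R5C5 = 6 (sole candidate).
R6C6 = 5: row 6 has {1,2,4}; col 6 has {1,2,3,4}; box has {2,4,6} → only 5 remains.

5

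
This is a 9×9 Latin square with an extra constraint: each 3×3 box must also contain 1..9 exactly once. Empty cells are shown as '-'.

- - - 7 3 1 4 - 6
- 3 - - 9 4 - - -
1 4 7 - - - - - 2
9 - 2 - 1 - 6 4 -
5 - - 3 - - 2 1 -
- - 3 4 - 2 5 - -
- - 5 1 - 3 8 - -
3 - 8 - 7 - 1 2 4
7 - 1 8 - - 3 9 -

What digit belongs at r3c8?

3

r1c3 = 9: row 1 has {1,3,4,6,7}; col 3 has {1,2,3,5,7,8}; box has {1,3,4,7} → only 9 remains.
r2c3 = 6: row 2 has {3,4,9}; col 3 has {1,2,3,5,7,8,9}; box has {1,3,4,7,9} → only 6 remains.
r2c7 = 7: row 2 has {3,4,6,9}; col 7 has {1,2,3,4,5,6,8}; box has {2,4,6} → only 7 remains.
r3c7 = 9: row 3 has {1,2,4,7}; col 7 has {1,2,3,4,5,6,7,8}; box has {2,4,6,7} → only 9 remains.
r4c4 = 5: row 4 has {1,2,4,6,9}; col 4 has {1,3,4,7,8}; box has {1,2,3,4} → only 5 remains.
r5c3 = 4: row 5 has {1,2,3,5}; col 3 has {1,2,3,5,6,7,8,9}; box has {2,3,5,9} → only 4 remains.
r7c9 = 7: row 7 has {1,3,5,8}; col 9 has {2,4,6}; box has {1,2,3,4,8,9} → only 7 remains.
r9c9 = 5: row 9 has {1,3,7,8,9}; col 9 has {2,4,6,7}; box has {1,2,3,4,7,8,9} → only 5 remains.
r2c4 = 2: row 2 has {3,4,6,7,9}; col 4 has {1,3,4,5,7,8}; box has {1,3,4,7,9} → only 2 remains.
r3c4 = 6: row 3 has {1,2,4,7,9}; col 4 has {1,2,3,4,5,7,8}; box has {1,2,3,4,7,9} → only 6 remains.
r7c8 = 6: row 7 has {1,3,5,7,8}; col 8 has {1,2,4,9}; box has {1,2,3,4,5,7,8,9} → only 6 remains.
r8c4 = 9: row 8 has {1,2,3,4,7,8}; col 4 has {1,2,3,4,5,6,7,8}; box has {1,3,7,8} → only 9 remains.
r9c6 = 6: row 9 has {1,3,5,7,8,9}; col 6 has {1,2,3,4}; box has {1,3,7,8,9} → only 6 remains.
r2c1 = 8: row 2 has {2,3,4,6,7,9}; col 1 has {1,3,5,7,9}; box has {1,3,4,6,7,9} → only 8 remains.
r2c8 = 5: row 2 has {2,3,4,6,7,8,9}; col 8 has {1,2,4,6,9}; box has {2,4,6,7,9} → only 5 remains.
r2c9 = 1: row 2 has {2,3,4,5,6,7,8,9}; col 9 has {2,4,5,6,7}; box has {2,4,5,6,7,9} → only 1 remains.
r6c1 = 6: row 6 has {2,3,4,5}; col 1 has {1,3,5,7,8,9}; box has {2,3,4,5,9} → only 6 remains.
r6c5 = 8: row 6 has {2,3,4,5,6}; col 5 has {1,3,7,9}; box has {1,2,3,4,5} → only 8 remains.
r6c8 = 7: row 6 has {2,3,4,5,6,8}; col 8 has {1,2,4,5,6,9}; box has {1,2,4,5,6} → only 7 remains.
r6c9 = 9: row 6 has {2,3,4,5,6,7,8}; col 9 has {1,2,4,5,6,7}; box has {1,2,4,5,6,7} → only 9 remains.
r8c2 = 6: row 8 has {1,2,3,4,7,8,9}; col 2 has {3,4}; box has {1,3,5,7,8} → only 6 remains.
r8c6 = 5: row 8 has {1,2,3,4,6,7,8,9}; col 6 has {1,2,3,4,6}; box has {1,3,6,7,8,9} → only 5 remains.
r9c2 = 2: row 9 has {1,3,5,6,7,8,9}; col 2 has {3,4,6}; box has {1,3,5,6,7,8} → only 2 remains.
r9c5 = 4: row 9 has {1,2,3,5,6,7,8,9}; col 5 has {1,3,7,8,9}; box has {1,3,5,6,7,8,9} → only 4 remains.
r1c1 = 2: row 1 has {1,3,4,6,7,9}; col 1 has {1,3,5,6,7,8,9}; box has {1,3,4,6,7,8,9} → only 2 remains.
r1c2 = 5: row 1 has {1,2,3,4,6,7,9}; col 2 has {2,3,4,6}; box has {1,2,3,4,6,7,8,9} → only 5 remains.
r1c8 = 8: row 1 has {1,2,3,4,5,6,7,9}; col 8 has {1,2,4,5,6,7,9}; box has {1,2,4,5,6,7,9} → only 8 remains.
r3c5 = 5: row 3 has {1,2,4,6,7,9}; col 5 has {1,3,4,7,8,9}; box has {1,2,3,4,6,7,9} → only 5 remains.
r3c6 = 8: row 3 has {1,2,4,5,6,7,9}; col 6 has {1,2,3,4,5,6}; box has {1,2,3,4,5,6,7,9} → only 8 remains.
r3c8 = 3: row 3 has {1,2,4,5,6,7,8,9}; col 8 has {1,2,4,5,6,7,8,9}; box has {1,2,4,5,6,7,8,9} → only 3 remains.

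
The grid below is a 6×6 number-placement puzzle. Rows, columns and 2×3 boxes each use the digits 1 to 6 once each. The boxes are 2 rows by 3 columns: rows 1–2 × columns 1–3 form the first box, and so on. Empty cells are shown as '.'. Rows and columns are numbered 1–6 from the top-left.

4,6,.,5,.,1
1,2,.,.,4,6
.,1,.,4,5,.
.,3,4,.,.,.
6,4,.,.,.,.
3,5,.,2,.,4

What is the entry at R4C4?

R1C3 = 3: row 1 has {1,4,5,6}; col 3 has {4}; box has {1,2,4,6} → only 3 remains.
R1C5 = 2: row 1 has {1,3,4,5,6}; col 5 has {4,5}; box has {1,4,5,6} → only 2 remains.
R2C3 = 5: row 2 has {1,2,4,6}; col 3 has {3,4}; box has {1,2,3,4,6} → only 5 remains.
R2C4 = 3: row 2 has {1,2,4,5,6}; col 4 has {2,4,5}; box has {1,2,4,5,6} → only 3 remains.
R3C1 = 2: row 3 has {1,4,5}; col 1 has {1,3,4,6}; box has {1,3,4} → only 2 remains.
R3C3 = 6: row 3 has {1,2,4,5}; col 3 has {3,4,5}; box has {1,2,3,4} → only 6 remains.
R3C6 = 3: row 3 has {1,2,4,5,6}; col 6 has {1,4,6}; box has {4,5} → only 3 remains.
R4C1 = 5: row 4 has {3,4}; col 1 has {1,2,3,4,6}; box has {1,2,3,4,6} → only 5 remains.
R4C6 = 2: row 4 has {3,4,5}; col 6 has {1,3,4,6}; box has {3,4,5} → only 2 remains.
R5C4 = 1: row 5 has {4,6}; col 4 has {2,3,4,5}; box has {2,4} → only 1 remains.
R5C5 = 3: row 5 has {1,4,6}; col 5 has {2,4,5}; box has {1,2,4} → only 3 remains.
R5C6 = 5: row 5 has {1,3,4,6}; col 6 has {1,2,3,4,6}; box has {1,2,3,4} → only 5 remains.
R6C3 = 1: row 6 has {2,3,4,5}; col 3 has {3,4,5,6}; box has {3,4,5,6} → only 1 remains.
R6C5 = 6: row 6 has {1,2,3,4,5}; col 5 has {2,3,4,5}; box has {1,2,3,4,5} → only 6 remains.
R4C4 = 6: row 4 has {2,3,4,5}; col 4 has {1,2,3,4,5}; box has {2,3,4,5} → only 6 remains.

6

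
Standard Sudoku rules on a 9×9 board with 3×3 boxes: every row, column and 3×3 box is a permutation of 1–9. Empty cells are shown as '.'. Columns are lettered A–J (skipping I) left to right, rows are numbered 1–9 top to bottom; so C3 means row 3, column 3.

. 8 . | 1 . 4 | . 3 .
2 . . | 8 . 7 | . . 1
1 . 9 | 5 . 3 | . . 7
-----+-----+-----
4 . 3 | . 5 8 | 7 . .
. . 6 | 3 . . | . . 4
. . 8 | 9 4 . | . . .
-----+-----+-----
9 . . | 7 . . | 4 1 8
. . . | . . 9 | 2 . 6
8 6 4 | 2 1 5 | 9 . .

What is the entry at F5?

2

C2 = 5 (sole candidate).
G2 = 6 (sole candidate).
B3 = 4 (sole candidate).
G3 = 8 (sole candidate).
H3 = 2 (sole candidate).
D4 = 6 (sole candidate).
H4 = 9 (sole candidate).
J4 = 2 (sole candidate).
C7 = 2 (sole candidate).
F7 = 6 (sole candidate).
D8 = 4 (sole candidate).
H9 = 7 (sole candidate).
J9 = 3 (sole candidate).
C1 = 7 (sole candidate).
G1 = 5 (sole candidate).
J1 = 9 (sole candidate).
B2 = 3 (sole candidate).
E2 = 9 (sole candidate).
H2 = 4 (sole candidate).
E3 = 6 (sole candidate).
B4 = 1 (sole candidate).
G5 = 1 (sole candidate).
G6 = 3 (sole candidate).
J6 = 5 (sole candidate).
B7 = 5 (sole candidate).
E7 = 3 (sole candidate).
B8 = 7 (sole candidate).
C8 = 1 (sole candidate).
E8 = 8 (sole candidate).
H8 = 5 (sole candidate).
A1 = 6 (sole candidate).
E1 = 2 (sole candidate).
E5 = 7 (sole candidate).
F5 = 2: row 5 has {1,3,4,6,7}; col 6 has {3,4,5,6,7,8,9}; box has {3,4,5,6,7,8,9} → only 2 remains.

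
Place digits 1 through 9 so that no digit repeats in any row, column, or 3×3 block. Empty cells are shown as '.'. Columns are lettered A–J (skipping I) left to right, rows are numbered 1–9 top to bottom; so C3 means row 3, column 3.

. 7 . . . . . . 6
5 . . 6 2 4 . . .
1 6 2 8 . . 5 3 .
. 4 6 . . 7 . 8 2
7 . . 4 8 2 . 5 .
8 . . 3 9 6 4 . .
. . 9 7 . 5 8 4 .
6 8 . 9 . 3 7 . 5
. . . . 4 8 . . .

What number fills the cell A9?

E3 = 7 (sole candidate).
F3 = 9 (sole candidate).
J3 = 4 (sole candidate).
E8 = 1 (sole candidate).
H8 = 2 (sole candidate).
D9 = 2 (sole candidate).
F1 = 1 (sole candidate).
H1 = 9 (sole candidate).
G2 = 1 (sole candidate).
H2 = 7 (sole candidate).
J2 = 8 (sole candidate).
E4 = 5 (sole candidate).
H6 = 1 (sole candidate).
J6 = 7 (sole candidate).
E7 = 6 (sole candidate).
C8 = 4 (sole candidate).
A9 = 3: row 9 has {2,4,8}; col 1 has {1,5,6,7,8}; box has {4,6,8,9} → only 3 remains.

3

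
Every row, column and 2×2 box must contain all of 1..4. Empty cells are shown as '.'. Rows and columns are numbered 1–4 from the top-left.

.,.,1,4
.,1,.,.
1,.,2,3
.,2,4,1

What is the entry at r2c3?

3

r1c2 = 3: row 1 has {1,4}; col 2 has {1,2}; box has {1} → only 3 remains.
r2c3 = 3: row 2 has {1}; col 3 has {1,2,4}; box has {1,4} → only 3 remains.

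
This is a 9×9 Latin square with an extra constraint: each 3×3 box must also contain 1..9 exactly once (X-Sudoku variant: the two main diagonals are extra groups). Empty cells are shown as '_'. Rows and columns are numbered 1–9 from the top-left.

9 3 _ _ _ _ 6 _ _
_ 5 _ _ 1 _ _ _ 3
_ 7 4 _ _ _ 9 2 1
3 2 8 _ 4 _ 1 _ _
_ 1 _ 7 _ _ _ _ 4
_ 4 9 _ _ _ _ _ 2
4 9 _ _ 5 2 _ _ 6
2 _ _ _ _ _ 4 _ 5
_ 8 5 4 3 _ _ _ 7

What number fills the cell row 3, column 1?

row 1, column 9 = 8: row 1 has {3,6,9}; col 9 has {1,2,3,4,5,6,7}; box has {1,2,3,6,9}; anti-diagonal has {9} → only 8 remains.
row 2, column 7 = 7: row 2 has {1,3,5}; col 7 has {1,4,6,9}; box has {1,2,3,6,8,9} → only 7 remains.
row 2, column 8 = 4: row 2 has {1,3,5,7}; col 8 has {2}; box has {1,2,3,6,7,8,9}; anti-diagonal has {8,9} → only 4 remains.
row 4, column 4 = 6: row 4 has {1,2,3,4,8}; col 4 has {4,7}; box has {4,7}; main diagonal has {4,5,7,9} → only 6 remains.
row 4, column 6 = 5: row 4 has {1,2,3,4,6,8}; col 6 has {2}; box has {4,6,7}; anti-diagonal has {4,8,9} → only 5 remains.
row 4, column 9 = 9: row 4 has {1,2,3,4,5,6,8}; col 9 has {1,2,3,4,5,6,7,8}; box has {1,2,4} → only 9 remains.
row 5, column 3 = 6: row 5 has {1,4,7}; col 3 has {4,5,8,9}; box has {1,2,3,4,8,9} → only 6 remains.
row 5, column 5 = 2: row 5 has {1,4,6,7}; col 5 has {1,3,4,5}; box has {4,5,6,7}; main diagonal has {4,5,6,7,9}; anti-diagonal has {4,5,8,9} → only 2 remains.
row 6, column 5 = 8: row 6 has {2,4,9}; col 5 has {1,2,3,4,5}; box has {2,4,5,6,7} → only 8 remains.
row 8, column 2 = 6: row 8 has {2,4,5}; col 2 has {1,2,3,4,5,7,8,9}; box has {2,4,5,8,9}; anti-diagonal has {2,4,5,8,9} → only 6 remains.
row 9, column 1 = 1: row 9 has {3,4,5,7,8}; col 1 has {2,3,4,9}; box has {2,4,5,6,8,9}; anti-diagonal has {2,4,5,6,8,9} → only 1 remains.
row 9, column 7 = 2: row 9 has {1,3,4,5,7,8}; col 7 has {1,4,6,7,9}; box has {4,5,6,7} → only 2 remains.
row 9, column 8 = 9: row 9 has {1,2,3,4,5,7,8}; col 8 has {2,4}; box has {2,4,5,6,7} → only 9 remains.
row 1, column 5 = 7: row 1 has {3,6,8,9}; col 5 has {1,2,3,4,5,8}; box has {1} → only 7 remains.
row 1, column 6 = 4: row 1 has {3,6,7,8,9}; col 6 has {2,5}; box has {1,7} → only 4 remains.
row 1, column 8 = 5: row 1 has {3,4,6,7,8,9}; col 8 has {2,4,9}; box has {1,2,3,4,6,7,8,9} → only 5 remains.
row 2, column 3 = 2: row 2 has {1,3,4,5,7}; col 3 has {4,5,6,8,9}; box has {3,4,5,7,9} → only 2 remains.
row 3, column 5 = 6: row 3 has {1,2,4,7,9}; col 5 has {1,2,3,4,5,7,8}; box has {1,4,7} → only 6 remains.
row 4, column 8 = 7: row 4 has {1,2,3,4,5,6,8,9}; col 8 has {2,4,5,9}; box has {1,2,4,9} → only 7 remains.
row 5, column 1 = 5: row 5 has {1,2,4,6,7}; col 1 has {1,2,3,4,9}; box has {1,2,3,4,6,8,9} → only 5 remains.
row 6, column 1 = 7: row 6 has {2,4,8,9}; col 1 has {1,2,3,4,5,9}; box has {1,2,3,4,5,6,8,9} → only 7 remains.
row 6, column 4 = 3: row 6 has {2,4,7,8,9}; col 4 has {4,6,7}; box has {2,4,5,6,7,8}; anti-diagonal has {1,2,4,5,6,8,9} → only 3 remains.
row 6, column 6 = 1: row 6 has {2,3,4,7,8,9}; col 6 has {2,4,5}; box has {2,3,4,5,6,7,8}; main diagonal has {2,4,5,6,7,9} → only 1 remains.
row 6, column 7 = 5: row 6 has {1,2,3,4,7,8,9}; col 7 has {1,2,4,6,7,9}; box has {1,2,4,7,9} → only 5 remains.
row 6, column 8 = 6: row 6 has {1,2,3,4,5,7,8,9}; col 8 has {2,4,5,7,9}; box has {1,2,4,5,7,9} → only 6 remains.
row 7, column 3 = 7: row 7 has {2,4,5,6,9}; col 3 has {2,4,5,6,8,9}; box has {1,2,4,5,6,8,9}; anti-diagonal has {1,2,3,4,5,6,8,9} → only 7 remains.
row 8, column 3 = 3: row 8 has {2,4,5,6}; col 3 has {2,4,5,6,7,8,9}; box has {1,2,4,5,6,7,8,9} → only 3 remains.
row 8, column 5 = 9: row 8 has {2,3,4,5,6}; col 5 has {1,2,3,4,5,6,7,8}; box has {2,3,4,5} → only 9 remains.
row 8, column 8 = 8: row 8 has {2,3,4,5,6,9}; col 8 has {2,4,5,6,7,9}; box has {2,4,5,6,7,9}; main diagonal has {1,2,4,5,6,7,9} → only 8 remains.
row 9, column 6 = 6: row 9 has {1,2,3,4,5,7,8,9}; col 6 has {1,2,4,5}; box has {2,3,4,5,9} → only 6 remains.
row 1, column 3 = 1: row 1 has {3,4,5,6,7,8,9}; col 3 has {2,3,4,5,6,7,8,9}; box has {2,3,4,5,7,9} → only 1 remains.
row 1, column 4 = 2: row 1 has {1,3,4,5,6,7,8,9}; col 4 has {3,4,6,7}; box has {1,4,6,7} → only 2 remains.
row 3, column 1 = 8: row 3 has {1,2,4,6,7,9}; col 1 has {1,2,3,4,5,7,9}; box has {1,2,3,4,5,7,9} → only 8 remains.

8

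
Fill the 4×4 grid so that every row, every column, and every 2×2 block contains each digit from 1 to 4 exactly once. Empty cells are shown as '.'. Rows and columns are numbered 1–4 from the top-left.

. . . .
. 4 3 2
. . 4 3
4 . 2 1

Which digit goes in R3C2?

1

R1C3 = 1 (sole candidate).
R1C4 = 4 (sole candidate).
R2C1 = 1 (sole candidate).
R3C1 = 2 (sole candidate).
R3C2 = 1: row 3 has {2,3,4}; col 2 has {4}; box has {2,4} → only 1 remains.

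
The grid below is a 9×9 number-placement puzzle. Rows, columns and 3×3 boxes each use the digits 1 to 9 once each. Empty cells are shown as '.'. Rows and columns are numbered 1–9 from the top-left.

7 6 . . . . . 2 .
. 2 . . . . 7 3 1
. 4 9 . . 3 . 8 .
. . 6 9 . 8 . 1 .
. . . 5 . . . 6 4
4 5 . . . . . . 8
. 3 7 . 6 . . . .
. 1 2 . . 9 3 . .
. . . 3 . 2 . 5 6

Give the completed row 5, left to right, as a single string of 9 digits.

398517264

R3C9 = 5: row 3 has {3,4,8,9}; col 9 has {1,4,6,8}; box has {1,2,3,7,8} → only 5 remains.
R4C2 = 7: row 4 has {1,6,8,9}; col 2 has {1,2,3,4,5,6}; box has {4,5,6} → only 7 remains.
R8C9 = 7: row 8 has {1,2,3,9}; col 9 has {1,4,5,6,8}; box has {3,5,6} → only 7 remains.
R1C9 = 9: row 1 has {2,6,7}; col 9 has {1,4,5,6,7,8}; box has {1,2,3,5,7,8} → only 9 remains.
R3C1 = 1: row 3 has {3,4,5,8,9}; col 1 has {4,7}; box has {2,4,6,7,9} → only 1 remains.
R3C7 = 6: row 3 has {1,3,4,5,8,9}; col 7 has {3,7}; box has {1,2,3,5,7,8,9} → only 6 remains.
R7C9 = 2: row 7 has {3,6,7}; col 9 has {1,4,5,6,7,8,9}; box has {3,5,6,7} → only 2 remains.
R8C8 = 4: row 8 has {1,2,3,7,9}; col 8 has {1,2,3,5,6,8}; box has {2,3,5,6,7} → only 4 remains.
R1C7 = 4: row 1 has {2,6,7,9}; col 7 has {3,6,7}; box has {1,2,3,5,6,7,8,9} → only 4 remains.
R4C9 = 3: row 4 has {1,6,7,8,9}; col 9 has {1,2,4,5,6,7,8,9}; box has {1,4,6,8} → only 3 remains.
R7C8 = 9: row 7 has {2,3,6,7}; col 8 has {1,2,3,4,5,6,8}; box has {2,3,4,5,6,7} → only 9 remains.
R8C4 = 8: row 8 has {1,2,3,4,7,9}; col 4 has {3,5,9}; box has {2,3,6,9} → only 8 remains.
R8C5 = 5: row 8 has {1,2,3,4,7,8,9}; col 5 has {6}; box has {2,3,6,8,9} → only 5 remains.
R1C4 = 1: row 1 has {2,4,6,7,9}; col 4 has {3,5,8,9}; box has {3} → only 1 remains.
R1C5 = 8: row 1 has {1,2,4,6,7,9}; col 5 has {5,6}; box has {1,3} → only 8 remains.
R1C6 = 5: row 1 has {1,2,4,6,7,8,9}; col 6 has {2,3,8,9}; box has {1,3,8} → only 5 remains.
R4C1 = 2: row 4 has {1,3,6,7,8,9}; col 1 has {1,4,7}; box has {4,5,6,7} → only 2 remains.
R4C5 = 4: row 4 has {1,2,3,6,7,8,9}; col 5 has {5,6,8}; box has {5,8,9} → only 4 remains.
R4C7 = 5: row 4 has {1,2,3,4,6,7,8,9}; col 7 has {3,4,6,7}; box has {1,3,4,6,8} → only 5 remains.
R6C8 = 7: row 6 has {4,5,8}; col 8 has {1,2,3,4,5,6,8,9}; box has {1,3,4,5,6,8} → only 7 remains.
R7C4 = 4: row 7 has {2,3,6,7,9}; col 4 has {1,3,5,8,9}; box has {2,3,5,6,8,9} → only 4 remains.
R7C6 = 1: row 7 has {2,3,4,6,7,9}; col 6 has {2,3,5,8,9}; box has {2,3,4,5,6,8,9} → only 1 remains.
R7C7 = 8: row 7 has {1,2,3,4,6,7,9}; col 7 has {3,4,5,6,7}; box has {2,3,4,5,6,7,9} → only 8 remains.
R8C1 = 6: row 8 has {1,2,3,4,5,7,8,9}; col 1 has {1,2,4,7}; box has {1,2,3,7} → only 6 remains.
R9C5 = 7: row 9 has {2,3,5,6}; col 5 has {4,5,6,8}; box has {1,2,3,4,5,6,8,9} → only 7 remains.
R9C7 = 1: row 9 has {2,3,5,6,7}; col 7 has {3,4,5,6,7,8}; box has {2,3,4,5,6,7,8,9} → only 1 remains.
R1C3 = 3: row 1 has {1,2,4,5,6,7,8,9}; col 3 has {2,6,7,9}; box has {1,2,4,6,7,9} → only 3 remains.
R2C4 = 6: row 2 has {1,2,3,7}; col 4 has {1,3,4,5,8,9}; box has {1,3,5,8} → only 6 remains.
R2C5 = 9: row 2 has {1,2,3,6,7}; col 5 has {4,5,6,7,8}; box has {1,3,5,6,8} → only 9 remains.
R2C6 = 4: row 2 has {1,2,3,6,7,9}; col 6 has {1,2,3,5,8,9}; box has {1,3,5,6,8,9} → only 4 remains.
R3C5 = 2: row 3 has {1,3,4,5,6,8,9}; col 5 has {4,5,6,7,8,9}; box has {1,3,4,5,6,8,9} → only 2 remains.
R5C6 = 7: row 5 has {4,5,6}; col 6 has {1,2,3,4,5,8,9}; box has {4,5,8,9} → only 7 remains.
R6C3 = 1: row 6 has {4,5,7,8}; col 3 has {2,3,6,7,9}; box has {2,4,5,6,7} → only 1 remains.
R6C4 = 2: row 6 has {1,4,5,7,8}; col 4 has {1,3,4,5,6,8,9}; box has {4,5,7,8,9} → only 2 remains.
R6C5 = 3: row 6 has {1,2,4,5,7,8}; col 5 has {2,4,5,6,7,8,9}; box has {2,4,5,7,8,9} → only 3 remains.
R6C6 = 6: row 6 has {1,2,3,4,5,7,8}; col 6 has {1,2,3,4,5,7,8,9}; box has {2,3,4,5,7,8,9} → only 6 remains.
R6C7 = 9: row 6 has {1,2,3,4,5,6,7,8}; col 7 has {1,3,4,5,6,7,8}; box has {1,3,4,5,6,7,8} → only 9 remains.
R7C1 = 5: row 7 has {1,2,3,4,6,7,8,9}; col 1 has {1,2,4,6,7}; box has {1,2,3,6,7} → only 5 remains.
R2C1 = 8: row 2 has {1,2,3,4,6,7,9}; col 1 has {1,2,4,5,6,7}; box has {1,2,3,4,6,7,9} → only 8 remains.
R2C3 = 5: row 2 has {1,2,3,4,6,7,8,9}; col 3 has {1,2,3,6,7,9}; box has {1,2,3,4,6,7,8,9} → only 5 remains.
R3C4 = 7: row 3 has {1,2,3,4,5,6,8,9}; col 4 has {1,2,3,4,5,6,8,9}; box has {1,2,3,4,5,6,8,9} → only 7 remains.
R5C3 = 8: row 5 has {4,5,6,7}; col 3 has {1,2,3,5,6,7,9}; box has {1,2,4,5,6,7} → only 8 remains.
R5C5 = 1: row 5 has {4,5,6,7,8}; col 5 has {2,3,4,5,6,7,8,9}; box has {2,3,4,5,6,7,8,9} → only 1 remains.
R5C7 = 2: row 5 has {1,4,5,6,7,8}; col 7 has {1,3,4,5,6,7,8,9}; box has {1,3,4,5,6,7,8,9} → only 2 remains.
R9C1 = 9: row 9 has {1,2,3,5,6,7}; col 1 has {1,2,4,5,6,7,8}; box has {1,2,3,5,6,7} → only 9 remains.
R9C2 = 8: row 9 has {1,2,3,5,6,7,9}; col 2 has {1,2,3,4,5,6,7}; box has {1,2,3,5,6,7,9} → only 8 remains.
R9C3 = 4: row 9 has {1,2,3,5,6,7,8,9}; col 3 has {1,2,3,5,6,7,8,9}; box has {1,2,3,5,6,7,8,9} → only 4 remains.
R5C1 = 3: row 5 has {1,2,4,5,6,7,8}; col 1 has {1,2,4,5,6,7,8,9}; box has {1,2,4,5,6,7,8} → only 3 remains.
R5C2 = 9: row 5 has {1,2,3,4,5,6,7,8}; col 2 has {1,2,3,4,5,6,7,8}; box has {1,2,3,4,5,6,7,8} → only 9 remains.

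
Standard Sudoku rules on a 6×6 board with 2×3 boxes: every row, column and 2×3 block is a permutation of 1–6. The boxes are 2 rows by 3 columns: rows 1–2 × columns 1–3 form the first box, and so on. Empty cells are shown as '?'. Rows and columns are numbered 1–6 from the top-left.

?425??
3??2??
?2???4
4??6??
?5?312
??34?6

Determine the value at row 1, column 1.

1

row 2, column 6 = 1: row 2 has {2,3}; col 6 has {2,4,6}; box has {2,5} → only 1 remains.
row 3, column 4 = 1: row 3 has {2,4}; col 4 has {2,3,4,5,6}; box has {4,6} → only 1 remains.
row 5, column 1 = 6: row 5 has {1,2,3,5}; col 1 has {3,4}; box has {3,5} → only 6 remains.
row 5, column 3 = 4: row 5 has {1,2,3,5,6}; col 3 has {2,3}; box has {3,5,6} → only 4 remains.
row 6, column 2 = 1: row 6 has {3,4,6}; col 2 has {2,4,5}; box has {3,4,5,6} → only 1 remains.
row 6, column 5 = 5: row 6 has {1,3,4,6}; col 5 has {1}; box has {1,2,3,4,6} → only 5 remains.
row 1, column 1 = 1: row 1 has {2,4,5}; col 1 has {3,4,6}; box has {2,3,4} → only 1 remains.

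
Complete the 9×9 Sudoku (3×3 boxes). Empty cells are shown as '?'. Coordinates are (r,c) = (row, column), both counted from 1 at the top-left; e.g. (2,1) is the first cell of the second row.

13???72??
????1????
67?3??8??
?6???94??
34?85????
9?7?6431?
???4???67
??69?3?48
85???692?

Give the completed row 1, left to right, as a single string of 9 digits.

(6,4) = 2 (sole candidate).
(6,9) = 5 (sole candidate).
(7,1) = 2 (sole candidate).
(7,5) = 8 (sole candidate).
(8,1) = 7 (sole candidate).
(8,2) = 1 (sole candidate).
(8,5) = 2 (sole candidate).
(8,7) = 5 (sole candidate).
(9,5) = 7 (sole candidate).
(4,1) = 5 (sole candidate).
(4,5) = 3 (sole candidate).
(4,9) = 2 (sole candidate).
(5,6) = 1 (sole candidate).
(6,2) = 8 (sole candidate).
(7,2) = 9 (sole candidate).
(7,3) = 3 (sole candidate).
(7,6) = 5 (sole candidate).
(7,7) = 1 (sole candidate).
(9,3) = 4 (sole candidate).
(9,4) = 1 (sole candidate).
(9,9) = 3 (sole candidate).
(2,1) = 4 (sole candidate).
(2,2) = 2 (sole candidate).
(2,6) = 8 (sole candidate).
(3,6) = 2 (sole candidate).
(4,3) = 1 (sole candidate).
(4,4) = 7 (sole candidate).
(4,8) = 8 (sole candidate).
(5,3) = 2 (sole candidate).
(1,3) = 8: in row 1, 8 can only go here (every other open cell in that row sees an 8).
(2,8) = 3 (hidden single in row 2).
(2,7) = 7 (hidden single in row 2).
(5,7) = 6 (sole candidate).
(5,9) = 9 (sole candidate).
(2,9) = 6 (sole candidate).
(5,8) = 7 (sole candidate).
(1,9) = 4: row 1 has {1,2,3,7,8}; col 9 has {2,3,5,6,7,8,9}; box has {2,3,6,7,8} → only 4 remains.
(2,4) = 5 (sole candidate).
(3,9) = 1 (sole candidate).
(1,4) = 6: row 1 has {1,2,3,4,7,8}; col 4 has {1,2,3,4,5,7,8,9}; box has {1,2,3,5,7,8} → only 6 remains.
(1,5) = 9: row 1 has {1,2,3,4,6,7,8}; col 5 has {1,2,3,5,6,7,8}; box has {1,2,3,5,6,7,8} → only 9 remains.
(1,8) = 5: row 1 has {1,2,3,4,6,7,8,9}; col 8 has {1,2,3,4,6,7,8}; box has {1,2,3,4,6,7,8} → only 5 remains.

138697254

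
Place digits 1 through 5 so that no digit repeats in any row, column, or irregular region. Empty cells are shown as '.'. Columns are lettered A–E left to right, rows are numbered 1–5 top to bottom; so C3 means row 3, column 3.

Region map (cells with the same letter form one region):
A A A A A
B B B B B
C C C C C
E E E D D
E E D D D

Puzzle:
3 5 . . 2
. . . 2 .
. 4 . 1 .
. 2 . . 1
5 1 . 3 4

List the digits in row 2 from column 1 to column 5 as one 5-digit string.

D1 = 4 (sole candidate).
B2 = 3: row 2 has {2}; col 2 has {1,2,4,5}; region has {2} → only 3 remains.
E2 = 5: row 2 has {2,3}; col 5 has {1,2,4}; region has {2,3} → only 5 remains.
A3 = 2 (sole candidate).
E3 = 3 (sole candidate).
A4 = 4 (sole candidate).
C4 = 3 (sole candidate).
D4 = 5 (sole candidate).
C5 = 2 (sole candidate).
C1 = 1 (sole candidate).
A2 = 1: row 2 has {2,3,5}; col 1 has {2,3,4,5}; region has {2,3,5} → only 1 remains.
C2 = 4: row 2 has {1,2,3,5}; col 3 has {1,2,3}; region has {1,2,3,5} → only 4 remains.

13425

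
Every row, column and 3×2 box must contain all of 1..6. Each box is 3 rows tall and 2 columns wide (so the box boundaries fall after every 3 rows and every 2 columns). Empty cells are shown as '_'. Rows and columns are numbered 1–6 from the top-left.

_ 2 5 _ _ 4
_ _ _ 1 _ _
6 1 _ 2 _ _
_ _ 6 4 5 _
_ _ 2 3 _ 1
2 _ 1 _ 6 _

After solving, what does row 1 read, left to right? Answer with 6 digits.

R1C1 = 3: row 1 has {2,4,5}; col 1 has {2,6}; box has {1,2,6} → only 3 remains.
R1C4 = 6: row 1 has {2,3,4,5}; col 4 has {1,2,3,4}; box has {1,2,5} → only 6 remains.
R1C5 = 1: row 1 has {2,3,4,5,6}; col 5 has {5,6}; box has {4} → only 1 remains.

325614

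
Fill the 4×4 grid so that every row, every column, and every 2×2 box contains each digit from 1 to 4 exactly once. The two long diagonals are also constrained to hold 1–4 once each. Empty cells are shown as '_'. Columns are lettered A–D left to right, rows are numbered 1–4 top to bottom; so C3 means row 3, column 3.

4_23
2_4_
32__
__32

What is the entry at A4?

1

B1 = 1: row 1 has {2,3,4}; col 2 has {2}; box has {2,4} → only 1 remains.
B2 = 3: row 2 has {2,4}; col 2 has {1,2}; box has {1,2,4}; main diagonal has {2,4} → only 3 remains.
D2 = 1: row 2 has {2,3,4}; col 4 has {2,3}; box has {2,3,4} → only 1 remains.
C3 = 1: row 3 has {2,3}; col 3 has {2,3,4}; box has {2,3}; main diagonal has {2,3,4} → only 1 remains.
D3 = 4: row 3 has {1,2,3}; col 4 has {1,2,3}; box has {1,2,3} → only 4 remains.
A4 = 1: row 4 has {2,3}; col 1 has {2,3,4}; box has {2,3}; anti-diagonal has {2,3,4} → only 1 remains.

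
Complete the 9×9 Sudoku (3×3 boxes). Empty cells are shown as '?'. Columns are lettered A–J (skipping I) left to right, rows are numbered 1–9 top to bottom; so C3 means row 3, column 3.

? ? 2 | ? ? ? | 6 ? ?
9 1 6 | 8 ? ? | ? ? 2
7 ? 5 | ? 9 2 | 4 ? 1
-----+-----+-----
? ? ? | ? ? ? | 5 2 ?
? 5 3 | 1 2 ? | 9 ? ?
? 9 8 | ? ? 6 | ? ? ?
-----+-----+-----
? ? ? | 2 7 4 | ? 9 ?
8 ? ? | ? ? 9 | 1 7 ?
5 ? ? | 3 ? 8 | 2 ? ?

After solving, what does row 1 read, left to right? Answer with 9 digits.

D3 = 6: row 3 has {1,2,4,5,7,9}; col 4 has {1,2,3,8}; box has {2,8,9} → only 6 remains.
F5 = 7: row 5 has {1,2,3,5,9}; col 6 has {2,4,6,8,9}; box has {1,2,6} → only 7 remains.
C7 = 1: row 7 has {2,4,7,9}; col 3 has {2,3,5,6,8}; box has {5,8} → only 1 remains.
C8 = 4: row 8 has {1,7,8,9}; col 3 has {1,2,3,5,6,8}; box has {1,5,8} → only 4 remains.
D8 = 5: row 8 has {1,4,7,8,9}; col 4 has {1,2,3,6,8}; box has {2,3,4,7,8,9} → only 5 remains.
E8 = 6: row 8 has {1,4,5,7,8,9}; col 5 has {2,7,9}; box has {2,3,4,5,7,8,9} → only 6 remains.
J8 = 3: row 8 has {1,4,5,6,7,8,9}; col 9 has {1,2}; box has {1,2,7,9} → only 3 remains.
E9 = 1: row 9 has {2,3,5,8}; col 5 has {2,6,7,9}; box has {2,3,4,5,6,7,8,9} → only 1 remains.
C4 = 7: row 4 has {2,5}; col 3 has {1,2,3,4,5,6,8}; box has {3,5,8,9} → only 7 remains.
F4 = 3: row 4 has {2,5,7}; col 6 has {2,4,6,7,8,9}; box has {1,2,6,7} → only 3 remains.
D6 = 4: row 6 has {6,8,9}; col 4 has {1,2,3,5,6,8}; box has {1,2,3,6,7} → only 4 remains.
E6 = 5: row 6 has {4,6,8,9}; col 5 has {1,2,6,7,9}; box has {1,2,3,4,6,7} → only 5 remains.
J6 = 7: row 6 has {4,5,6,8,9}; col 9 has {1,2,3}; box has {2,5,9} → only 7 remains.
G7 = 8: row 7 has {1,2,4,7,9}; col 7 has {1,2,4,5,6,9}; box has {1,2,3,7,9} → only 8 remains.
B8 = 2: row 8 has {1,3,4,5,6,7,8,9}; col 2 has {1,5,9}; box has {1,4,5,8} → only 2 remains.
C9 = 9: row 9 has {1,2,3,5,8}; col 3 has {1,2,3,4,5,6,7,8}; box has {1,2,4,5,8} → only 9 remains.
D1 = 7: row 1 has {2,6}; col 4 has {1,2,3,4,5,6,8}; box has {2,6,8,9} → only 7 remains.
F2 = 5: row 2 has {1,2,6,8,9}; col 6 has {2,3,4,6,7,8,9}; box has {2,6,7,8,9} → only 5 remains.
H2 = 3: row 2 has {1,2,5,6,8,9}; col 8 has {2,7,9}; box has {1,2,4,6} → only 3 remains.
H3 = 8: row 3 has {1,2,4,5,6,7,9}; col 8 has {2,3,7,9}; box has {1,2,3,4,6} → only 8 remains.
D4 = 9: row 4 has {2,3,5,7}; col 4 has {1,2,3,4,5,6,7,8}; box has {1,2,3,4,5,6,7} → only 9 remains.
E4 = 8: row 4 has {2,3,5,7,9}; col 5 has {1,2,5,6,7,9}; box has {1,2,3,4,5,6,7,9} → only 8 remains.
G6 = 3: row 6 has {4,5,6,7,8,9}; col 7 has {1,2,4,5,6,8,9}; box has {2,5,7,9} → only 3 remains.
H6 = 1: row 6 has {3,4,5,6,7,8,9}; col 8 has {2,3,7,8,9}; box has {2,3,5,7,9} → only 1 remains.
F1 = 1: row 1 has {2,6,7}; col 6 has {2,3,4,5,6,7,8,9}; box has {2,5,6,7,8,9} → only 1 remains.
H1 = 5: row 1 has {1,2,6,7}; col 8 has {1,2,3,7,8,9}; box has {1,2,3,4,6,8} → only 5 remains.
J1 = 9: row 1 has {1,2,5,6,7}; col 9 has {1,2,3,7}; box has {1,2,3,4,5,6,8} → only 9 remains.
E2 = 4: row 2 has {1,2,3,5,6,8,9}; col 5 has {1,2,5,6,7,8,9}; box has {1,2,5,6,7,8,9} → only 4 remains.
G2 = 7: row 2 has {1,2,3,4,5,6,8,9}; col 7 has {1,2,3,4,5,6,8,9}; box has {1,2,3,4,5,6,8,9} → only 7 remains.
B3 = 3: row 3 has {1,2,4,5,6,7,8,9}; col 2 has {1,2,5,9}; box has {1,2,5,6,7,9} → only 3 remains.
A6 = 2: row 6 has {1,3,4,5,6,7,8,9}; col 1 has {5,7,8,9}; box has {3,5,7,8,9} → only 2 remains.
B7 = 6: row 7 has {1,2,4,7,8,9}; col 2 has {1,2,3,5,9}; box has {1,2,4,5,8,9} → only 6 remains.
J7 = 5: row 7 has {1,2,4,6,7,8,9}; col 9 has {1,2,3,7,9}; box has {1,2,3,7,8,9} → only 5 remains.
B9 = 7: row 9 has {1,2,3,5,8,9}; col 2 has {1,2,3,5,6,9}; box has {1,2,4,5,6,8,9} → only 7 remains.
A1 = 4: row 1 has {1,2,5,6,7,9}; col 1 has {2,5,7,8,9}; box has {1,2,3,5,6,7,9} → only 4 remains.
B1 = 8: row 1 has {1,2,4,5,6,7,9}; col 2 has {1,2,3,5,6,7,9}; box has {1,2,3,4,5,6,7,9} → only 8 remains.
E1 = 3: row 1 has {1,2,4,5,6,7,8,9}; col 5 has {1,2,4,5,6,7,8,9}; box has {1,2,4,5,6,7,8,9} → only 3 remains.

482731659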